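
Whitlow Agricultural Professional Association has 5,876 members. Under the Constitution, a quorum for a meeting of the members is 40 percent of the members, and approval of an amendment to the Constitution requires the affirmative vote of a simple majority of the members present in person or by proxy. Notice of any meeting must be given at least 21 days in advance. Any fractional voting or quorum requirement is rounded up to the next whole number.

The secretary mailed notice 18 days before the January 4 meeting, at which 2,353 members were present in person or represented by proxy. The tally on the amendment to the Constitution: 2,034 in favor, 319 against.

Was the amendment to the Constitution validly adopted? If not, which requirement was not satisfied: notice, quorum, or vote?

Invalid — notice requirement not satisfied.

Notice: 18 days given; 21 required. Not satisfied.
Quorum: 40% of 5,876 = 2,350.40, rounded up to 2,351; 2,353 present. Satisfied.
Vote: requires a majority of those present (2,353); a majority of 2353 is 1177, so 1,177 needed; 2,034 in favor. Satisfied.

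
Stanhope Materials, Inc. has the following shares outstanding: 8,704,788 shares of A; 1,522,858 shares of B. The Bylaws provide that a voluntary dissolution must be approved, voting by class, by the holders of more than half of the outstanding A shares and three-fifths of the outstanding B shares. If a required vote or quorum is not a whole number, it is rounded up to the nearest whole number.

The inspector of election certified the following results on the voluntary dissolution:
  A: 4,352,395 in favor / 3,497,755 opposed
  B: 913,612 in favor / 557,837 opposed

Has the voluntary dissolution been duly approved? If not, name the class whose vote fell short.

A: a majority of 8704788 is 4352395; 4,352,395 required, 4,352,395 in favor — approved.
B: 3/5 of 1522858 = 913714.80, rounded up to 913715; 913,715 required, 913,612 in favor — not approved.

Not approved — the B shares did not give the required vote.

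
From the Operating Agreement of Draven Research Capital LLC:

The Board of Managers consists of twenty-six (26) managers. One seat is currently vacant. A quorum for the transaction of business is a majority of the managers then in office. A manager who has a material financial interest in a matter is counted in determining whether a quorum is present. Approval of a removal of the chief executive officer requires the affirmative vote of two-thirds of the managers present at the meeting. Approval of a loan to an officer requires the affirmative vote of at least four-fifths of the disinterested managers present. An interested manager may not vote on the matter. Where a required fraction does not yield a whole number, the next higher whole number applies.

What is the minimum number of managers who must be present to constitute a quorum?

13

A majority of 25 is 13.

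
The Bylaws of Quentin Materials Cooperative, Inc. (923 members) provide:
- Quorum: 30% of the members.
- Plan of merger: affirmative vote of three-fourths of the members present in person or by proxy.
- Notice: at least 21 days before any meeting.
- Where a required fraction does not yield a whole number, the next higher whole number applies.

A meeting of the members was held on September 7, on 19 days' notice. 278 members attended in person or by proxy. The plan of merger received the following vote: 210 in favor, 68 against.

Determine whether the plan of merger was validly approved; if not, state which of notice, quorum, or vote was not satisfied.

Notice: 19 days given; 21 required. Not satisfied.
Quorum: 30% of 923 = 276.90, rounded up to 277; 278 present. Satisfied.
Vote: requires three-fourths of those present (278); 3/4 of 278 = 208.50, rounded up to 209, so 209 needed; 210 in favor. Satisfied.

Invalid — notice requirement not satisfied.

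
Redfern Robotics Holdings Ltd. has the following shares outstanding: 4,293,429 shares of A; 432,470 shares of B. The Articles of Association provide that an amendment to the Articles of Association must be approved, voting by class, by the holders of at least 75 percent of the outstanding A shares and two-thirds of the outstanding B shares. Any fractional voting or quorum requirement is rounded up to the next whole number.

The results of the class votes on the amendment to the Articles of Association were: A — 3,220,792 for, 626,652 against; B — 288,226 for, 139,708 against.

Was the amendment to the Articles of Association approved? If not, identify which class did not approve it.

Not approved — the B shares did not give the required vote.

A: 3/4 of 4293429 = 3220071.75, rounded up to 3220072; 3,220,072 required, 3,220,792 in favor — approved.
B: 2/3 of 432470 = 288313.33, rounded up to 288314; 288,314 required, 288,226 in favor — not approved.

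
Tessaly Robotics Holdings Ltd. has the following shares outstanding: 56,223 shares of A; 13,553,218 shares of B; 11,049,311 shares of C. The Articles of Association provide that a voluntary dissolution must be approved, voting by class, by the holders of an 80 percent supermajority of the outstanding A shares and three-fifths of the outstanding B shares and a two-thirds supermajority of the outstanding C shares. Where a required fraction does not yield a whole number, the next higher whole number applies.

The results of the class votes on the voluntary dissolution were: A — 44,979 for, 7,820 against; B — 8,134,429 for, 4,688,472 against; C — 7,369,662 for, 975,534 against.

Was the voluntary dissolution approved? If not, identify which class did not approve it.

Approved — every class gave the required vote.

A: 4/5 of 56223 = 44978.40, rounded up to 44979; 44,979 required, 44,979 in favor — approved.
B: 3/5 of 13553218 = 8131930.80, rounded up to 8131931; 8,131,931 required, 8,134,429 in favor — approved.
C: 2/3 of 11049311 = 7366207.33, rounded up to 7366208; 7,366,208 required, 7,369,662 in favor — approved.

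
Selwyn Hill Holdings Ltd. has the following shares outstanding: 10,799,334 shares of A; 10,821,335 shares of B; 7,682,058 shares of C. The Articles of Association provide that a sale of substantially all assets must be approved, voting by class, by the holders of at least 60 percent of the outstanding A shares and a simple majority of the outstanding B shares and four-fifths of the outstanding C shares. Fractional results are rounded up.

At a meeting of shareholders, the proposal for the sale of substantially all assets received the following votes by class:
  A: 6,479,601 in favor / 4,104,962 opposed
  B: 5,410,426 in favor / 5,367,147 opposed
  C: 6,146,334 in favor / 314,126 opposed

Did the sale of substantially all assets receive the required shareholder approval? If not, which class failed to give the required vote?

Not approved — the B shares did not give the required vote.

A: 3/5 of 10799334 = 6479600.40, rounded up to 6479601; 6,479,601 required, 6,479,601 in favor — approved.
B: a majority of 10821335 is 5410668; 5,410,668 required, 5,410,426 in favor — not approved.
C: 4/5 of 7682058 = 6145646.40, rounded up to 6145647; 6,145,647 required, 6,146,334 in favor — approved.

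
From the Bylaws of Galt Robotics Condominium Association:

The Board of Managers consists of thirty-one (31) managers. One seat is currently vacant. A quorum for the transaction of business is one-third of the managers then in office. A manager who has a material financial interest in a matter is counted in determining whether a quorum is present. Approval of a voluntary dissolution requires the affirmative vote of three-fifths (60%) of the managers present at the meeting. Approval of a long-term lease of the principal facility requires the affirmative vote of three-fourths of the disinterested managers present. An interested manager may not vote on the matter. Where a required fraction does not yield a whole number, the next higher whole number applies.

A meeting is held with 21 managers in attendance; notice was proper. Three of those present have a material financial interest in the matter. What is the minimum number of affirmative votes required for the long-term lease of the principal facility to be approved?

The long-term lease of the principal facility requires three-fourths of the disinterested managers present (21 − 3 = 18).
3/4 of 18 = 13.50, rounded up to 14.

14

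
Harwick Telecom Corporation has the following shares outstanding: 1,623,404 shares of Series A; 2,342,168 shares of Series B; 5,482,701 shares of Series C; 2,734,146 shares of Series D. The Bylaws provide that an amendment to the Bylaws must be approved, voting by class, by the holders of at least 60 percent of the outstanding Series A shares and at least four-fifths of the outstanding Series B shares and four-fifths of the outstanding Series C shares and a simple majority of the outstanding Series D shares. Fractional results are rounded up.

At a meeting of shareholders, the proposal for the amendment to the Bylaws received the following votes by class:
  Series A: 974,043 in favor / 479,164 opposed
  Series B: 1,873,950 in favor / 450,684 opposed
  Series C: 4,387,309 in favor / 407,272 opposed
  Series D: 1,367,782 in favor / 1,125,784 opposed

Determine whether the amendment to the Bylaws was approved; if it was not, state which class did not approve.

Series A: 3/5 of 1623404 = 974042.40, rounded up to 974043; 974,043 required, 974,043 in favor — approved.
Series B: 4/5 of 2342168 = 1873734.40, rounded up to 1873735; 1,873,735 required, 1,873,950 in favor — approved.
Series C: 4/5 of 5482701 = 4386160.80, rounded up to 4386161; 4,386,161 required, 4,387,309 in favor — approved.
Series D: a majority of 2734146 is 1367074; 1,367,074 required, 1,367,782 in favor — approved.

Approved — every class gave the required vote.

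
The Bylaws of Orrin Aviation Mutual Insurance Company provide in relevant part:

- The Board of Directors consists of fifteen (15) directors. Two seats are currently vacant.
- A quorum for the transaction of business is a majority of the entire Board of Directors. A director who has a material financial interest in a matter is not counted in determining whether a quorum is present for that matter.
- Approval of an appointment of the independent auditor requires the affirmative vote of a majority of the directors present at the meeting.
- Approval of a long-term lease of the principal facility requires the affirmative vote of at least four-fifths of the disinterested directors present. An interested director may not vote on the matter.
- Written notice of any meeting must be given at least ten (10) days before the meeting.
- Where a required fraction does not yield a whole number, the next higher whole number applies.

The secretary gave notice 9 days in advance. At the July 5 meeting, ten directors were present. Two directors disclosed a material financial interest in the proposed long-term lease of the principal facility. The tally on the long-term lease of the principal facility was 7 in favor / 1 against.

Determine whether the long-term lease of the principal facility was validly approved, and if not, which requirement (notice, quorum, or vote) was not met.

Notice: 9 days given; 10 required (9 < 10). Not satisfied.
Quorum: 10 present, but the 2 interested directors do not count, leaving 8. Quorum is 8. Satisfied.
Vote: the long-term lease of the principal facility requires four-fifths of the disinterested directors present (10 − 2 = 8). 4/5 of 8 = 6.40, rounded up to 7, so 7 affirmative votes are needed; 7 voted in favor. Satisfied.

Invalid — notice requirement not satisfied.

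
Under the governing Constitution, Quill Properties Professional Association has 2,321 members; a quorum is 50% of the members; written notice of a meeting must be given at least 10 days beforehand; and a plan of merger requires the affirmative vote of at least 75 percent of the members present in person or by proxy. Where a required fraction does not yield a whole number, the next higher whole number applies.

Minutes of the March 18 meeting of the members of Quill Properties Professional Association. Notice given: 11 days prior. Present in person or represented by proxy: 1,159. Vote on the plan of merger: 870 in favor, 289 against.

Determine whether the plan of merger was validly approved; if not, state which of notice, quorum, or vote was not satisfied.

Notice: 11 days given; 10 required. Satisfied.
Quorum: 50% of 2,321 = 1,160.50, rounded up to 1,161; 1,159 present. Not satisfied.
Vote: requires three-fourths of those present (1,159); 3/4 of 1159 = 869.25, rounded up to 870, so 870 needed; 870 in favor. Satisfied.

Invalid — quorum requirement not satisfied.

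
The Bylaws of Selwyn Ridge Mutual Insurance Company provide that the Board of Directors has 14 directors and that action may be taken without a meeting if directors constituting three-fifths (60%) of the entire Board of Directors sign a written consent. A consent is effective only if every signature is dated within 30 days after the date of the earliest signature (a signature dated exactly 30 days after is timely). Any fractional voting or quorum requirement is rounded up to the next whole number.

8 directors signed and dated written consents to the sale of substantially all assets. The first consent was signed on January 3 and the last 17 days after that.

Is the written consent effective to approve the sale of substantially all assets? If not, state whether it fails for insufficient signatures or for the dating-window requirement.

Not effective — insufficient signatures.

Signatures required: three-fifths (60%) of 14 — 3/5 of 14 = 8.40, rounded up to 9, so 9 needed; 8 signed. Insufficient.
Dating window: the latest signature is 17 days after the earliest; the limit is 30 days. Within the window.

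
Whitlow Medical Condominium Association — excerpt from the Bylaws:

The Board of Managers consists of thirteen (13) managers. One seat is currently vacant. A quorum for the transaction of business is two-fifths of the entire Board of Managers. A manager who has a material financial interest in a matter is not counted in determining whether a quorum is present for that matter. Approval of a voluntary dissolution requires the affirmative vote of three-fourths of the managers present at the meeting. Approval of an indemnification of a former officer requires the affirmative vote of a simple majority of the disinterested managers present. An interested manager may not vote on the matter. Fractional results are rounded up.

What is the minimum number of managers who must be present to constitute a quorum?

2/5 of 13 = 5.20, rounded up to 6.

6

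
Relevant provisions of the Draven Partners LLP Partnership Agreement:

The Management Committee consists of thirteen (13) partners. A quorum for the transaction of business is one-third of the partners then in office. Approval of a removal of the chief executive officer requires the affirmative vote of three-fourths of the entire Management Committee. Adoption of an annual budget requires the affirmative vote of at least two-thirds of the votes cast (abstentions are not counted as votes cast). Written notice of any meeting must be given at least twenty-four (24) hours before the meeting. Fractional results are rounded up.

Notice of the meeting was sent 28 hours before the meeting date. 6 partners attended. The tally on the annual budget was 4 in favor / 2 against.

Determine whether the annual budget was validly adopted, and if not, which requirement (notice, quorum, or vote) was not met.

Valid — all requirements satisfied.

Notice: 28 hours given; 24 required (28 ≥ 24). Satisfied.
Quorum: 6 present; quorum is 5. Satisfied.
Vote: the annual budget requires two-thirds of the votes cast (6). 2/3 of 6 = 4, so 4 affirmative votes are needed; 4 voted in favor. Satisfied.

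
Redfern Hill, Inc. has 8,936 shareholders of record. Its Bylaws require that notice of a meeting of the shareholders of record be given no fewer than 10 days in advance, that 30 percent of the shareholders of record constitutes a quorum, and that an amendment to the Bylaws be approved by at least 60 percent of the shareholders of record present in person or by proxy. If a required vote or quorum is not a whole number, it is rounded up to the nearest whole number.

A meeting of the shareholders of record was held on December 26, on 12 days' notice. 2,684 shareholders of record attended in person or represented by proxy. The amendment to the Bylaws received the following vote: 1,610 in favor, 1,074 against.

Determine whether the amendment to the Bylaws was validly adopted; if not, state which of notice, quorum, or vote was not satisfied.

Notice: 12 days given; 10 required. Satisfied.
Quorum: 30% of 8,936 = 2,680.80, rounded up to 2,681; 2,684 present. Satisfied.
Vote: requires three-fifths of those present (2,684); 3/5 of 2684 = 1610.40, rounded up to 1611, so 1,611 needed; 1,610 in favor. Not satisfied.

Invalid — vote requirement not satisfied.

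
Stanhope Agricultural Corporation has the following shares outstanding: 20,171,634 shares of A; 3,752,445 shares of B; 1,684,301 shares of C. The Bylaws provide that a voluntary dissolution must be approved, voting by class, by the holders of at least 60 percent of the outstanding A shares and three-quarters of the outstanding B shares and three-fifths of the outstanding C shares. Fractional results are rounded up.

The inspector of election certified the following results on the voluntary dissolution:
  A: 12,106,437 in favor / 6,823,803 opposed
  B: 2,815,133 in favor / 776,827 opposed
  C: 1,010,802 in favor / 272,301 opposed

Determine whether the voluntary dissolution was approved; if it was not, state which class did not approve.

Approved — every class gave the required vote.

A: 3/5 of 20171634 = 12102980.40, rounded up to 12102981; 12,102,981 required, 12,106,437 in favor — approved.
B: 3/4 of 3752445 = 2814333.75, rounded up to 2814334; 2,814,334 required, 2,815,133 in favor — approved.
C: 3/5 of 1684301 = 1010580.60, rounded up to 1010581; 1,010,581 required, 1,010,802 in favor — approved.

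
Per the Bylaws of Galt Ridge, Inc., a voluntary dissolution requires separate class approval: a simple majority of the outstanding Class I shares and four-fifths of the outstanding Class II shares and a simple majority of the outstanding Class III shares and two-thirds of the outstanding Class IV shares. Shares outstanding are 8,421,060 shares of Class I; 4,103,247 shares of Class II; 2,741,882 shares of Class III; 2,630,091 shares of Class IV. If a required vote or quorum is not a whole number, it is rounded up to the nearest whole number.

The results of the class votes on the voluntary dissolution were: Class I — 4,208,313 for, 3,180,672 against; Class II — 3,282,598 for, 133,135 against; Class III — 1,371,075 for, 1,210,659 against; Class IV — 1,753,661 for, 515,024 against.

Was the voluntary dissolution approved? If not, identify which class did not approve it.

Class I: a majority of 8421060 is 4210531; 4,210,531 required, 4,208,313 in favor — not approved.
Class II: 4/5 of 4103247 = 3282597.60, rounded up to 3282598; 3,282,598 required, 3,282,598 in favor — approved.
Class III: a majority of 2741882 is 1370942; 1,370,942 required, 1,371,075 in favor — approved.
Class IV: 2/3 of 2630091 = 1753394; 1,753,394 required, 1,753,661 in favor — approved.

Not approved — the Class I shares did not give the required vote.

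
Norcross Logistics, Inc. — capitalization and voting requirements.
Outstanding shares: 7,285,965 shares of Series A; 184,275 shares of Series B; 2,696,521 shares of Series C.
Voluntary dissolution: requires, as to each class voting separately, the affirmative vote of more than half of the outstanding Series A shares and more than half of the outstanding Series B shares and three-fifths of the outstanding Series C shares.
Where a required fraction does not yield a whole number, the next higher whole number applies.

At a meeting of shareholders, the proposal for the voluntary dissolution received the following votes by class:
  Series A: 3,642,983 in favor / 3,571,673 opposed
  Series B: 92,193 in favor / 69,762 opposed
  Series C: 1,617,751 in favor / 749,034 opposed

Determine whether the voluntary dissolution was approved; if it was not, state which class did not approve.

Series A: a majority of 7285965 is 3642983; 3,642,983 required, 3,642,983 in favor — approved.
Series B: a majority of 184275 is 92138; 92,138 required, 92,193 in favor — approved.
Series C: 3/5 of 2696521 = 1617912.60, rounded up to 1617913; 1,617,913 required, 1,617,751 in favor — not approved.

Not approved — the Series C shares did not give the required vote.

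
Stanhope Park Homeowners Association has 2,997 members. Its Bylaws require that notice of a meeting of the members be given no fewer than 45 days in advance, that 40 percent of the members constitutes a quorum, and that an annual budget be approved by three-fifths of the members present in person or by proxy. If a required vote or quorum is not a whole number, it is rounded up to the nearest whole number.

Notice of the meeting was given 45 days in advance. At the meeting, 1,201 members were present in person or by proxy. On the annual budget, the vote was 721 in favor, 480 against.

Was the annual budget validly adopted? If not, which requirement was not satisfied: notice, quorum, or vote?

Notice: 45 days given; 45 required. Satisfied.
Quorum: 40% of 2,997 = 1,198.80, rounded up to 1,199; 1,201 present. Satisfied.
Vote: requires three-fifths of those present (1,201); 3/5 of 1201 = 720.60, rounded up to 721, so 721 needed; 721 in favor. Satisfied.

Valid — all requirements satisfied.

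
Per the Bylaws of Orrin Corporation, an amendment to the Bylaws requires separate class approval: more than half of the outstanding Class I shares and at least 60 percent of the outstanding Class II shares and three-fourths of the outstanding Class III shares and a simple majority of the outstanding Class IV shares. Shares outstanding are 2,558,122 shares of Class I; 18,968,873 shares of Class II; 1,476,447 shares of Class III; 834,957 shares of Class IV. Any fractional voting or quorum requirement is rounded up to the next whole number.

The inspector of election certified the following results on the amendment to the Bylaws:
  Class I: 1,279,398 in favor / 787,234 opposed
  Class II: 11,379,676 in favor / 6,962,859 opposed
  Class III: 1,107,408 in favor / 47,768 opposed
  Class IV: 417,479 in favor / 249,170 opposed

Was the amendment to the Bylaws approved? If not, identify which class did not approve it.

Class I: a majority of 2558122 is 1279062; 1,279,062 required, 1,279,398 in favor — approved.
Class II: 3/5 of 18968873 = 11381323.80, rounded up to 11381324; 11,381,324 required, 11,379,676 in favor — not approved.
Class III: 3/4 of 1476447 = 1107335.25, rounded up to 1107336; 1,107,336 required, 1,107,408 in favor — approved.
Class IV: a majority of 834957 is 417479; 417,479 required, 417,479 in favor — approved.

Not approved — the Class II shares did not give the required vote.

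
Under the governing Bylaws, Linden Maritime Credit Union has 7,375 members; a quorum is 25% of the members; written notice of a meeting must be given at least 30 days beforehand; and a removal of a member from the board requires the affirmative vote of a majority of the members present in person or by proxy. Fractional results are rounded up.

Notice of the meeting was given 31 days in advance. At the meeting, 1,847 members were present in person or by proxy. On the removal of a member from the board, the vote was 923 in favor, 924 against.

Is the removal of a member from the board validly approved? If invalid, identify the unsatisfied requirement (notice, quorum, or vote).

Invalid — vote requirement not satisfied.

Notice: 31 days given; 30 required. Satisfied.
Quorum: 25% of 7,375 = 1,843.75, rounded up to 1,844; 1,847 present. Satisfied.
Vote: requires a majority of those present (1,847); a majority of 1847 is 924, so 924 needed; 923 in favor. Not satisfied.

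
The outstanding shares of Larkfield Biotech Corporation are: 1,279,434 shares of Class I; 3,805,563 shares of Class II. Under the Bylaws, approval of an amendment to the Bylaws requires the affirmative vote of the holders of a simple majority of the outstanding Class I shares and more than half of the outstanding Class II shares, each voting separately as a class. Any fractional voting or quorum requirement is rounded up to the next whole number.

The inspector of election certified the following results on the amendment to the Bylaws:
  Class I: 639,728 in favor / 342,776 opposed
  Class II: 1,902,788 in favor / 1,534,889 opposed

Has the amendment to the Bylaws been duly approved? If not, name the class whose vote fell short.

Class I: a majority of 1279434 is 639718; 639,718 required, 639,728 in favor — approved.
Class II: a majority of 3805563 is 1902782; 1,902,782 required, 1,902,788 in favor — approved.

Approved — every class gave the required vote.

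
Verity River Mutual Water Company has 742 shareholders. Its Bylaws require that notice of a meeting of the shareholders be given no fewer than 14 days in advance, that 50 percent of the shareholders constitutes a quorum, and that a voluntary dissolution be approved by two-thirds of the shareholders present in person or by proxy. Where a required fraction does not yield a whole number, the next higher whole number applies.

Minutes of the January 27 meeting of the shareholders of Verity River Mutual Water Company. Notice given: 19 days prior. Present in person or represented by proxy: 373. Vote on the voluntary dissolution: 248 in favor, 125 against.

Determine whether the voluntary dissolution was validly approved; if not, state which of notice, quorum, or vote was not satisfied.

Notice: 19 days given; 14 required. Satisfied.
Quorum: 50% of 742 = 371; 373 present. Satisfied.
Vote: requires two-thirds of those present (373); 2/3 of 373 = 248.67, rounded up to 249, so 249 needed; 248 in favor. Not satisfied.

Invalid — vote requirement not satisfied.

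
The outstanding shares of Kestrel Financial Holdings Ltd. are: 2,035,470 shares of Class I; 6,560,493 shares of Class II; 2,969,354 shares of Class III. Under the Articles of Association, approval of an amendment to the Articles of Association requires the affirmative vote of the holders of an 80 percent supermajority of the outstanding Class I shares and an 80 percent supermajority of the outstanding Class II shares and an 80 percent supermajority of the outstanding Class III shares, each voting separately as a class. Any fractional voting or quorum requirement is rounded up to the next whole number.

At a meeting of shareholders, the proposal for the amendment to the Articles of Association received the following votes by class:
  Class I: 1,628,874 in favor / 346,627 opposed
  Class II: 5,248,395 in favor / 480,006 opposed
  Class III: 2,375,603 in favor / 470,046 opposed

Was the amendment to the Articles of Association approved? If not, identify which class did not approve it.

Class I: 4/5 of 2035470 = 1628376; 1,628,376 required, 1,628,874 in favor — approved.
Class II: 4/5 of 6560493 = 5248394.40, rounded up to 5248395; 5,248,395 required, 5,248,395 in favor — approved.
Class III: 4/5 of 2969354 = 2375483.20, rounded up to 2375484; 2,375,484 required, 2,375,603 in favor — approved.

Approved — every class gave the required vote.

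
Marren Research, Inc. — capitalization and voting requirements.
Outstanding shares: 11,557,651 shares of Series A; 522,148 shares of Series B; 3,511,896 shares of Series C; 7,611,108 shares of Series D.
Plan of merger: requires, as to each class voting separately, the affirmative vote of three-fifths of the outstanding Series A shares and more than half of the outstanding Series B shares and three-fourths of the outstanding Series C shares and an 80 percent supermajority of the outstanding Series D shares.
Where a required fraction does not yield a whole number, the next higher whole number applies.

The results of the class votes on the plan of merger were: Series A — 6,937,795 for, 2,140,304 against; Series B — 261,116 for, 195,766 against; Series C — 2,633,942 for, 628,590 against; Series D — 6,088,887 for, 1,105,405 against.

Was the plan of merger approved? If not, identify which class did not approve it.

Series A: 3/5 of 11557651 = 6934590.60, rounded up to 6934591; 6,934,591 required, 6,937,795 in favor — approved.
Series B: a majority of 522148 is 261075; 261,075 required, 261,116 in favor — approved.
Series C: 3/4 of 3511896 = 2633922; 2,633,922 required, 2,633,942 in favor — approved.
Series D: 4/5 of 7611108 = 6088886.40, rounded up to 6088887; 6,088,887 required, 6,088,887 in favor — approved.

Approved — every class gave the required vote.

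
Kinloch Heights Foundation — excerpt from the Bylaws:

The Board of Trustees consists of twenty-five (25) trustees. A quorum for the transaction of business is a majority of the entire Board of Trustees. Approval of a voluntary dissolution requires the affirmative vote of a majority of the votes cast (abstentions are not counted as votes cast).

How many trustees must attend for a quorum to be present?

13

A majority of 25 is 13.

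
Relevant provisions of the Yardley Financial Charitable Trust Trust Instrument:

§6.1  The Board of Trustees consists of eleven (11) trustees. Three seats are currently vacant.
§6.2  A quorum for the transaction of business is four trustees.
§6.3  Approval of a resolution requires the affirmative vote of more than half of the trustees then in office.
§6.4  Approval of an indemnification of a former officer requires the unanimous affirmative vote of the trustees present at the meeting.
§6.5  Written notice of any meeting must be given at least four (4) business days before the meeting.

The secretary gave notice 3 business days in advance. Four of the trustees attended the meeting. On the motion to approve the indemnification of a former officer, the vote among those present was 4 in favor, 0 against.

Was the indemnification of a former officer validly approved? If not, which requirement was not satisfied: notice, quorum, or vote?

Invalid — notice requirement not satisfied.

Notice: 3 business days given; 4 required (3 < 4). Not satisfied.
Quorum: 4 present; quorum is 4. Satisfied.
Vote: the indemnification of a former officer requires the unanimous vote of the trustees present (4). Unanimous means all 4, so 4 affirmative votes are needed; 4 voted in favor. Satisfied.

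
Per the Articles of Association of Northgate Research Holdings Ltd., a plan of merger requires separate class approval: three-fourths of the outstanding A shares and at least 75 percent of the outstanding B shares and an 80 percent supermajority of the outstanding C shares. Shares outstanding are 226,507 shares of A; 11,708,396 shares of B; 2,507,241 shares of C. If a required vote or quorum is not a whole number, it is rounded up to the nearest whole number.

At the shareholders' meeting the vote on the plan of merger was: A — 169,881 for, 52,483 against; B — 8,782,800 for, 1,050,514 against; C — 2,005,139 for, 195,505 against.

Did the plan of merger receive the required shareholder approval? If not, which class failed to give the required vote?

Not approved — the C shares did not give the required vote.

A: 3/4 of 226507 = 169880.25, rounded up to 169881; 169,881 required, 169,881 in favor — approved.
B: 3/4 of 11708396 = 8781297; 8,781,297 required, 8,782,800 in favor — approved.
C: 4/5 of 2507241 = 2005792.80, rounded up to 2005793; 2,005,793 required, 2,005,139 in favor — not approved.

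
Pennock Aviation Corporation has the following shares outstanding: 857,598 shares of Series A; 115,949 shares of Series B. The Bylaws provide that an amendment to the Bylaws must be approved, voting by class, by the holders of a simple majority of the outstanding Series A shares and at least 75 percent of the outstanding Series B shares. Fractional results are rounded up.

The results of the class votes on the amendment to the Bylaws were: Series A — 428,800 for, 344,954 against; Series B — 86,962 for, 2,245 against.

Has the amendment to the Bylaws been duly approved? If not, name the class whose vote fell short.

Approved — every class gave the required vote.

Series A: a majority of 857598 is 428800; 428,800 required, 428,800 in favor — approved.
Series B: 3/4 of 115949 = 86961.75, rounded up to 86962; 86,962 required, 86,962 in favor — approved.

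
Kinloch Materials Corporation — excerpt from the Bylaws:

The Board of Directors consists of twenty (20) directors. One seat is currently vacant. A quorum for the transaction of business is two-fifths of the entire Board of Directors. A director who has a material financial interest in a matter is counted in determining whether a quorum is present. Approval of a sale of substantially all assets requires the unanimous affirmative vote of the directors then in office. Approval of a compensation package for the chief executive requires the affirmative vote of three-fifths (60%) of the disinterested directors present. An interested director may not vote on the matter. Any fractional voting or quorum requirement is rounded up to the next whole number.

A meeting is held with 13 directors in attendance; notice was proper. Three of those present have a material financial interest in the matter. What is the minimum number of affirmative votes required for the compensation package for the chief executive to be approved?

The compensation package for the chief executive requires three-fifths of the disinterested directors present (13 − 3 = 10).
3/5 of 10 = 6.

6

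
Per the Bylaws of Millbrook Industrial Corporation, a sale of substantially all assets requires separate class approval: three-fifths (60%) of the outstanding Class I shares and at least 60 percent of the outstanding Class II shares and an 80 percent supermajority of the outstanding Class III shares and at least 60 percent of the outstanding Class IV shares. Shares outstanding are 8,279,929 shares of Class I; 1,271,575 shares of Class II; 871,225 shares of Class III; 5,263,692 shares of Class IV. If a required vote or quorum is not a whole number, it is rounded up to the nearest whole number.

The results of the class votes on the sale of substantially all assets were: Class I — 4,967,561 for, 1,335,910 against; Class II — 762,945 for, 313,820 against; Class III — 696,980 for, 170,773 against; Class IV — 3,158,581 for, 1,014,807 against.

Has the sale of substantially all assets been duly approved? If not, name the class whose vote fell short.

Class I: 3/5 of 8279929 = 4967957.40, rounded up to 4967958; 4,967,958 required, 4,967,561 in favor — not approved.
Class II: 3/5 of 1271575 = 762945; 762,945 required, 762,945 in favor — approved.
Class III: 4/5 of 871225 = 696980; 696,980 required, 696,980 in favor — approved.
Class IV: 3/5 of 5263692 = 3158215.20, rounded up to 3158216; 3,158,216 required, 3,158,581 in favor — approved.

Not approved — the Class I shares did not give the required vote.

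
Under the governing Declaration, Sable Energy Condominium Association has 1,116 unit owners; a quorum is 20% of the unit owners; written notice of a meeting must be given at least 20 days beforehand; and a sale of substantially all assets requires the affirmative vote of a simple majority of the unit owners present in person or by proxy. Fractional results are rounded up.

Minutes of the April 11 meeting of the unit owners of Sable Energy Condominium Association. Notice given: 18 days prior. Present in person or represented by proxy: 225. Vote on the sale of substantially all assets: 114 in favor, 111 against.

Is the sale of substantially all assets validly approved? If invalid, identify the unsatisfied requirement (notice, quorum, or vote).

Notice: 18 days given; 20 required. Not satisfied.
Quorum: 20% of 1,116 = 223.20, rounded up to 224; 225 present. Satisfied.
Vote: requires a majority of those present (225); a majority of 225 is 113, so 113 needed; 114 in favor. Satisfied.

Invalid — notice requirement not satisfied.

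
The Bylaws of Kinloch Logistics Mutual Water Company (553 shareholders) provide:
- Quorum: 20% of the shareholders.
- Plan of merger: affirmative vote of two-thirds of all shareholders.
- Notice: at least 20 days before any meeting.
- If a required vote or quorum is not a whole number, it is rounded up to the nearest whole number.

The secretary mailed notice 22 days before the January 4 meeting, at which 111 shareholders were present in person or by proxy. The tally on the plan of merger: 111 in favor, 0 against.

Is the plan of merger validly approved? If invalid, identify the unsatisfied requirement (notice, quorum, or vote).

Invalid — vote requirement not satisfied.

Notice: 22 days given; 20 required. Satisfied.
Quorum: 20% of 553 = 110.60, rounded up to 111; 111 present. Satisfied.
Vote: requires two-thirds of all shareholders (553); 2/3 of 553 = 368.67, rounded up to 369, so 369 needed; 111 in favor. Not satisfied.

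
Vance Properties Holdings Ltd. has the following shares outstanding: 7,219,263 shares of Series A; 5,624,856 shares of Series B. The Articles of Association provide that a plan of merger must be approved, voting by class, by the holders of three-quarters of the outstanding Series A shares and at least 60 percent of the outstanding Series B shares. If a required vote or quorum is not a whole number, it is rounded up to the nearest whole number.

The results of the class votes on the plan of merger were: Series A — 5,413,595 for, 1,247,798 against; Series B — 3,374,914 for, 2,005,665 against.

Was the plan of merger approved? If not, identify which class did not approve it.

Not approved — the Series A shares did not give the required vote.

Series A: 3/4 of 7219263 = 5414447.25, rounded up to 5414448; 5,414,448 required, 5,413,595 in favor — not approved.
Series B: 3/5 of 5624856 = 3374913.60, rounded up to 3374914; 3,374,914 required, 3,374,914 in favor — approved.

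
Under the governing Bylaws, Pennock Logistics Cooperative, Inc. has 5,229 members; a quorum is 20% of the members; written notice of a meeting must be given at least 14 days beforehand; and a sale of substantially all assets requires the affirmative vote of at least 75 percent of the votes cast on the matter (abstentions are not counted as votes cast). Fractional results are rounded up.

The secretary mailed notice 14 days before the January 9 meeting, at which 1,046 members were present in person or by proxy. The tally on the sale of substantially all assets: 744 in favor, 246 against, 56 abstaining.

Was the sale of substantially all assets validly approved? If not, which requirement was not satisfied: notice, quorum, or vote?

Valid — all requirements satisfied.

Notice: 14 days given; 14 required. Satisfied.
Quorum: 20% of 5,229 = 1,045.80, rounded up to 1,046; 1,046 present. Satisfied.
Vote: requires three-fourths of the votes cast (1,046 − 56 abstaining = 990); 3/4 of 990 = 742.50, rounded up to 743, so 743 needed; 744 in favor. Satisfied.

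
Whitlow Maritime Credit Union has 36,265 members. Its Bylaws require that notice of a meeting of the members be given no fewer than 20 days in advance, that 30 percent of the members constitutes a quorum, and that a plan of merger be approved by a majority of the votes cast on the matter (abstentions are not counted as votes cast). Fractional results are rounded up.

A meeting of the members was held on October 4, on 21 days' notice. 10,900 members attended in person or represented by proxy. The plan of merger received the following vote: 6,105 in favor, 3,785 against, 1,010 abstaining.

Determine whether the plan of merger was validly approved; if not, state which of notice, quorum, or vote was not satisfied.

Notice: 21 days given; 20 required. Satisfied.
Quorum: 30% of 36,265 = 10,879.50, rounded up to 10,880; 10,900 present. Satisfied.
Vote: requires a majority of the votes cast (10,900 − 1,010 abstaining = 9,890); a majority of 9890 is 4946, so 4,946 needed; 6,105 in favor. Satisfied.

Valid — all requirements satisfied.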